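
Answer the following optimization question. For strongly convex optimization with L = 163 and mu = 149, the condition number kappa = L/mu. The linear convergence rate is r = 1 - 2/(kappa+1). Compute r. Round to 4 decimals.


Step 1: Compute the condition number.
kappa = L/mu = 163/149 = 1.094
Step 2: Compute the convergence rate.
r = 1 - 2/(kappa + 1) = 1 - 2*mu/(L + mu) = (L - mu)/(L + mu) = 14/312 = 0.0449


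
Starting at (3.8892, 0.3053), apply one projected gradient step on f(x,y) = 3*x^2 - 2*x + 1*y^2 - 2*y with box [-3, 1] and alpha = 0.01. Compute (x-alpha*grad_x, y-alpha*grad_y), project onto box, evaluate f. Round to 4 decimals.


Step 1: Compute gradient at (3.8892, 0.3053).
grad_x = 2*3*3.8892 - 2 = 21.3352
grad_y = 2*1*0.3053 - 2 = -1.3894
Step 2: Gradient step.
x_raw = 3.8892 - 0.01*21.3352 = 3.6758
y_raw = 0.3053 - 0.01*-1.3894 = 0.3192
Step 3: Project onto [-3, 1].
x_proj = clip(3.6758) = 1.0
y_proj = clip(0.3192) = 0.3192
Step 4: Evaluate f.
f(1.0, 0.3192) = 0.4635


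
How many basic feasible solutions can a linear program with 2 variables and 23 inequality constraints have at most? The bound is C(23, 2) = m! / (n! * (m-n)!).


Each vertex corresponds to some choice of n active constraints out of m, so the number of vertices is at most C(m, n) = m! / (n!(m-n)!).
m = 23, n = 2
Numerator: 23 * 22
Denominator: 2! = 2
C(23, 2) = 253


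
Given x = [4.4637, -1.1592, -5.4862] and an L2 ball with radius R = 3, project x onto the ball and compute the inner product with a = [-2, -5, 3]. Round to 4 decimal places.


Step 1: Compute ||x|| (intermediates to 6 decimals).
||x|| = sqrt(4.4637^2 + (-1.1592)^2 + (-5.4862)^2) = 7.16706
Step 2: Project.
Since ||x|| > R, scale = R/||x|| = 3/7.16706 = 0.418582, proj(x) = scale * x
proj(x) = [1.868424, -0.48522, -2.296425]
Step 3: Dot product.
a^T * proj(x) = -2*1.868424 - 5*(-0.48522) + 3*(-2.296425) = -8.2


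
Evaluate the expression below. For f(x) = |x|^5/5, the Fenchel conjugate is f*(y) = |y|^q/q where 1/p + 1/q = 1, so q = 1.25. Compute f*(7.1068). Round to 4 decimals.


The conjugate exponent q satisfies 1/p + 1/q = 1.
p = 5, so q = 5/(5 - 1) = 1.25
|y|^q = 7.1068^1.25 = 11.6036
f*(7.1068) = 11.6036 / 1.25 = 9.2829


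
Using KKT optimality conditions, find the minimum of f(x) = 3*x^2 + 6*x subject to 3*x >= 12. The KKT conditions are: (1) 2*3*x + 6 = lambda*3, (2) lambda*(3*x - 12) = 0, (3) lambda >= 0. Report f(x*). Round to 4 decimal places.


Step 1: Try lambda = 0 (constraint inactive).
x_unc = -6/(2*3) = -1.0
Check: 3*-1.0 = -3.0 < 12 -- violated!
Step 2: Constraint must be active: 3*x = 12
x* = 12/3 = 4.0
lambda = (2*3*4.0 + 6)/3 = 10.0
Step 3: Compute optimal value.
f(x*) = 3*4.0^2 + 6*4.0 = 72.0


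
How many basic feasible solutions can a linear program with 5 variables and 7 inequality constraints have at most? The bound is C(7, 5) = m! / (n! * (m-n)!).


Each vertex corresponds to some choice of n active constraints out of m, so the number of vertices is at most C(m, n) = m! / (n!(m-n)!).
m = 7, n = 5
Numerator: 7 * 6 * 5 * 4 * 3
Denominator: 5! = 120
C(7, 5) = 21


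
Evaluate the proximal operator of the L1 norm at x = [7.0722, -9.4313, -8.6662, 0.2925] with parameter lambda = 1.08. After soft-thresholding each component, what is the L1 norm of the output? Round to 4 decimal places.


Soft-thresholding with lambda = 1.08:
prox(7.0722) = sign(7.0722)*max(|7.0722| - 1.08, 0) = 5.9922
prox(-9.4313) = sign(-9.4313)*max(|-9.4313| - 1.08, 0) = -8.3513
prox(-8.6662) = sign(-8.6662)*max(|-8.6662| - 1.08, 0) = -7.5862
prox(0.2925) = sign(0.2925)*max(|0.2925| - 1.08, 0) = 0.0
prox(x) = [5.9922, -8.3513, -7.5862, 0.0]
||prox(x)||_1 = 5.9922 + 8.3513 + 7.5862 + 0.0 = 21.9297


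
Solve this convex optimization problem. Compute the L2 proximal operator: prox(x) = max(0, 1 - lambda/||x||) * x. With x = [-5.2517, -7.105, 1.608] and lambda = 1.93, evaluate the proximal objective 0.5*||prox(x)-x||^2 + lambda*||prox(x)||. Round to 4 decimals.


Step 1: Compute ||x||.
||x|| = 8.9804
Step 2: Compute scaling factor.
scale = max(0, 1 - 1.93/8.9804) = 0.7851
Step 3: prox(x) = [-4.123, -5.578, 1.2624]
||prox(x)|| = 7.0504
Step 4: Proximal objective.
0.5*||prox-x||^2 = 1.8625
lambda*||prox|| = 13.6073
Total = 15.4697


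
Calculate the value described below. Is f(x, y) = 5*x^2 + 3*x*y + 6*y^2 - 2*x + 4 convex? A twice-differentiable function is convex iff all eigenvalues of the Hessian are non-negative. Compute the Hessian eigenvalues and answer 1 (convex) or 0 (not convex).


The Hessian of f(x,y) = 5*x^2 + 3*x*y + 6*y^2 - 2*x + 4 is:
H = [[10, 3], [3, 12]]
Trace = 10 + 12 = 22
Determinant = 10*12 - (3)^2 = 111
Discriminant = (22)^2 - 4*111 = 40.0
Eigenvalues: lambda_1 = 7.8377, lambda_2 = 14.1623
The function is convex.

1


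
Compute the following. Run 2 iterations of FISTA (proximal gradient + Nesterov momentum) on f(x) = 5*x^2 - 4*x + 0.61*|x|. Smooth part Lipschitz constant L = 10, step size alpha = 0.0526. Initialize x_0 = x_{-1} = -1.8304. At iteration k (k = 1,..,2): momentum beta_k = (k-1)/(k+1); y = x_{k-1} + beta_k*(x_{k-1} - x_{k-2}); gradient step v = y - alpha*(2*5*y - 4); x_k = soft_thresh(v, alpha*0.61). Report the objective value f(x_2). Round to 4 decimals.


FISTA on f(x) = 5*x^2 - 4*x + 0.61*|x|
L = 10, alpha = 0.0526
Iteration 1: beta = 0.0, y = -1.8304 + 0.0*(-1.8304 + 1.8304) = -1.8304
  grad(y) = -22.304, v = y - alpha*grad = -0.6572
  prox(v) = soft_thresh(-0.6572, 0.0321) = -0.6251
Iteration 2: beta = 0.3333, y = -0.6251 + 0.3333*(-0.6251 + 1.8304) = -0.2234
  grad(y) = -6.2336, v = y - alpha*grad = 0.1045
  prox(v) = soft_thresh(0.1045, 0.0321) = 0.0724
f(x_2) = 5*0.0724^2 - 4*0.0724 + 0.61*|0.0724| = -0.2193


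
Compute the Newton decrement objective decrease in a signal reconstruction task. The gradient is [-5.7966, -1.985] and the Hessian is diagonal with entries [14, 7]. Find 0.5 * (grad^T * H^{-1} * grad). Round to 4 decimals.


Step 1: H is diagonal, so H^(-1) * g = [-0.414, -0.2836].
Step 2: g^T H^(-1) g = sum_i g_i^2 / H_ii
  = (-5.7966)^2/14 + (-1.985)^2/7
  = 2.4 + 0.5629 = 2.9629
Step 3: Objective decrease = 0.5 * g^T H^(-1) g = 1.4815


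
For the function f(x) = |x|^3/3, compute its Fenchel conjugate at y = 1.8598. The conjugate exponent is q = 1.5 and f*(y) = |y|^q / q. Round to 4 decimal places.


The conjugate exponent q satisfies 1/p + 1/q = 1.
p = 3, so q = 3/(3 - 1) = 1.5
|y|^q = 1.8598^1.5 = 2.5363
f*(1.8598) = 2.5363 / 1.5 = 1.6909


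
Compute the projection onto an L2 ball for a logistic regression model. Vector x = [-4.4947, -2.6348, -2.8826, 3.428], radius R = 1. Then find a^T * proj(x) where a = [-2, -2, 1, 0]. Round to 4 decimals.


Step 1: Compute ||x|| (intermediates to 6 decimals).
||x|| = sqrt((-4.4947)^2 + (-2.6348)^2 + (-2.8826)^2 + 3.428^2) = 6.870594
Step 2: Project.
Since ||x|| > R, scale = R/||x|| = 1/6.870594 = 0.145548, proj(x) = scale * x
proj(x) = [-0.654195, -0.38349, -0.419557, 0.498939]
Step 3: Dot product.
a^T * proj(x) = -2*(-0.654195) - 2*(-0.38349) + 1*(-0.419557) + 0*0.498939 = 1.6558


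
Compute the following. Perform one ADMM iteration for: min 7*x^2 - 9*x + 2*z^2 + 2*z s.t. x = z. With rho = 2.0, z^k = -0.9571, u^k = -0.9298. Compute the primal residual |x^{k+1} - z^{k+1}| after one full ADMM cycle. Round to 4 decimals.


ADMM iteration with rho = 2.0, z^k = -0.9571, u^k = -0.9298
Step 1: x-update.
Minimize 7*x^2 - 9*x + (2.0/2)*(x + 0.9571 - 0.9298)^2
FOC: (2*7 + 2.0)*x = 9 + 2.0*(-0.9571 + 0.9298)
x^{k+1} = 0.5591
Step 2: z-update.
Minimize 2*z^2 + 2*z + (2.0/2)*(0.5591 - z - 0.9298)^2
FOC: (2*2 + 2.0)*z = -2 + 2.0*(0.5591 - 0.9298)
z^{k+1} = -0.4569
Step 3: u-update.
u^{k+1} = -0.9298 + 0.5591 + 0.4569 = 0.0862
Step 4: Primal residual = |0.5591 + 0.4569| = 1.016


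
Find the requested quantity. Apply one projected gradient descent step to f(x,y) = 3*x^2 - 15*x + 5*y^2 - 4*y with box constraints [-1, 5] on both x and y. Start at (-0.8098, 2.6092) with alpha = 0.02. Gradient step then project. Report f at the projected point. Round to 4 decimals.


Step 1: Compute gradient at (-0.8098, 2.6092).
grad_x = 2*3*-0.8098 - 15 = -19.8588
grad_y = 2*5*2.6092 - 4 = 22.092
Step 2: Gradient step.
x_raw = -0.8098 - 0.02*-19.8588 = -0.4126
y_raw = 2.6092 - 0.02*22.092 = 2.1674
Step 3: Project onto [-1, 5].
x_proj = clip(-0.4126) = -0.4126
y_proj = clip(2.1674) = 2.1674
Step 4: Evaluate f.
f(-0.4126, 2.1674) = 21.5179


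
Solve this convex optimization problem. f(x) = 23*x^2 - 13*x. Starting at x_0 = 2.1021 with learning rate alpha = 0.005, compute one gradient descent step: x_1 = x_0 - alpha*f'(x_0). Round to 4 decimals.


We compute the gradient at x_0 and apply the update.
f'(x) = 46*x - 13
f'(2.1021) = 46*2.1021 - 13 = 83.6966
x_1 = 2.1021 - 0.005*83.6966 = 1.6836


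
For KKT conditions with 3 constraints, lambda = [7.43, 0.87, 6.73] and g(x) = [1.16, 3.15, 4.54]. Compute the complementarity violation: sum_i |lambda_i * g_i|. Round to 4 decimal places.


KKT complementary slackness check:
lambda_1 * g_1 = 7.43 * 1.16 = 8.6188
lambda_2 * g_2 = 0.87 * 3.15 = 2.7405
lambda_3 * g_3 = 6.73 * 4.54 = 30.5542
Total violation = 8.6188 + 2.7405 + 30.5542 = 41.9135


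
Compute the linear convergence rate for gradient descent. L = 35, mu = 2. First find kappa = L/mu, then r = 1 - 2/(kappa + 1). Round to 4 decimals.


Step 1: Compute the condition number.
kappa = L/mu = 35/2 = 17.5
Step 2: Compute the convergence rate.
r = 1 - 2/(kappa + 1) = 1 - 2*mu/(L + mu) = (L - mu)/(L + mu) = 33/37 = 0.8919


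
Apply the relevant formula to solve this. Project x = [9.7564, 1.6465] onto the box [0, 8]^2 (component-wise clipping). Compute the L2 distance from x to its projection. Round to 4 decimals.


Project each component onto [0, 8].
clip(9.7564) = 8.0, clip(1.6465) = 1.6465
Projection = [8.0, 1.6465]
Squared diffs: [3.0849, 0.0]
Distance = sqrt(3.0849) = 1.7564


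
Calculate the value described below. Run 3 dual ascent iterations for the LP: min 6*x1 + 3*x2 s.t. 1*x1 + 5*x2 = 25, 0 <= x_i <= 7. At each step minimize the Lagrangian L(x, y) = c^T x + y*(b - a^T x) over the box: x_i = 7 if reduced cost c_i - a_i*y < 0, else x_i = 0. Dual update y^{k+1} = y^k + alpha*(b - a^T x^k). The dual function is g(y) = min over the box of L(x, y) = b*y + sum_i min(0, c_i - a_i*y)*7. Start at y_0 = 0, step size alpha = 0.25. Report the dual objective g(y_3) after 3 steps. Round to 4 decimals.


Dual ascent for LP: min 6*x1 + 3*x2, 1*x1 + 5*x2 = 25, 0 <= x_i <= 7
Step 1: y^k = 0.0, reduced costs: (6.0, 3.0)
  x^k = (0.0, 0.0), subgradient = b - a^T x = 25.0
  y^{k+1} = 0.0 + 0.25*25.0 = 6.25
Step 2: y^k = 6.25, reduced costs: (-0.25, -28.25)
  x^k = (7.0, 7.0), subgradient = b - a^T x = -17.0
  y^{k+1} = 6.25 + 0.25*-17.0 = 2.0
Step 3: y^k = 2.0, reduced costs: (4.0, -7.0)
  x^k = (0.0, 7.0), subgradient = b - a^T x = -10.0
  y^{k+1} = 2.0 + 0.25*-10.0 = -0.5
Dual objective at y_3 = -0.5: reduced costs (6.5, 5.5), box minimizer x = (0.0, 0.0)
g(y_3) = b*y + (c1 - a1*y)*x1 + (c2 - a2*y)*x2 = 25*(-0.5) + 6.5*0.0 + 5.5*0.0 = -12.5 + 0.0 + 0.0 = -12.5


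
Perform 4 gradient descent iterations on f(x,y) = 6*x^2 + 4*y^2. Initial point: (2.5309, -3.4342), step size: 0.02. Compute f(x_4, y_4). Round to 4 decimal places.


Gradient descent on f(x,y) = 6*x^2 + 4*y^2.
Starting point: (2.5309, -3.4342), alpha = 0.02
Step 1: grad_x = 2*6*2.5309 = 30.3708, grad_y = 2*4*-3.4342 = -27.4736
  x_1 = 2.5309 - 0.02*30.3708 = 1.9235
  y_1 = -3.4342 - 0.02*-27.4736 = -2.8847
Step 2: grad_x = 2*6*1.9235 = 23.0818, grad_y = 2*4*-2.8847 = -23.0778
  x_2 = 1.9235 - 0.02*23.0818 = 1.4618
  y_2 = -2.8847 - 0.02*-23.0778 = -2.4232
Step 3: grad_x = 2*6*1.4618 = 17.5422, grad_y = 2*4*-2.4232 = -19.3854
  x_3 = 1.4618 - 0.02*17.5422 = 1.111
  y_3 = -2.4232 - 0.02*-19.3854 = -2.0355
Step 4: grad_x = 2*6*1.111 = 13.3321, grad_y = 2*4*-2.0355 = -16.2837
  x_4 = 1.111 - 0.02*13.3321 = 0.8444
  y_4 = -2.0355 - 0.02*-16.2837 = -1.7098
f(0.8444, -1.7098) = 6*0.8444^2 + 4*(-1.7098)^2 = 15.9712


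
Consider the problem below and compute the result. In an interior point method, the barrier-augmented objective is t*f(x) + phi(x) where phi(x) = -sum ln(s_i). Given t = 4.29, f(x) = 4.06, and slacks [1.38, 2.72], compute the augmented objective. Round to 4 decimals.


Step 1: Compute log-barrier.
ln values: [0.3221, 1.0006]
phi = -(0.3221 + 1.0006) = -1.3227
Step 2: Compute augmented objective.
t*f(x) = 4.29*4.06 = 17.4174
Total = 17.4174 - 1.3227 = 16.0947


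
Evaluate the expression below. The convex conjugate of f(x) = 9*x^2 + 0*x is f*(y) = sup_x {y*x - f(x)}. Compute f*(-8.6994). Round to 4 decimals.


f*(y) = sup_x {y*x - a*x^2 - b*x} = sup_x {(y-b)*x - a*x^2}
FOC: (y - b) - 2a*x = 0 => x* = (y - b)/(2a)
x* = (-8.6994 - 0)/(2*9) = -0.4833
f*(-8.6994) = (y-b)^2/(4a) = (-8.6994 - 0)^2/(4*9)
= 75.6796/36 = 2.1022


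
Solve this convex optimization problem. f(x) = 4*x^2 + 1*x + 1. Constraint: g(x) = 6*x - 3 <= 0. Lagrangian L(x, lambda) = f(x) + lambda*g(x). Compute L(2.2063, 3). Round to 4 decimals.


Step 1: Evaluate f(x).
f(2.2063) = 4*2.2063^2 + 1*2.2063 + 1 = 22.6773
Step 2: Evaluate g(x).
g(2.2063) = 6*2.2063 - 3 = 10.2378
Step 3: Compute Lagrangian.
L = 22.6773 + 3*10.2378 = 53.3907


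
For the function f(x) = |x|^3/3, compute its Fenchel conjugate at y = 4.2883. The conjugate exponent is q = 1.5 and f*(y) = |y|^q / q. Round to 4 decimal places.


The conjugate exponent q satisfies 1/p + 1/q = 1.
p = 3, so q = 3/(3 - 1) = 1.5
|y|^q = 4.2883^1.5 = 8.8803
f*(4.2883) = 8.8803 / 1.5 = 5.9202


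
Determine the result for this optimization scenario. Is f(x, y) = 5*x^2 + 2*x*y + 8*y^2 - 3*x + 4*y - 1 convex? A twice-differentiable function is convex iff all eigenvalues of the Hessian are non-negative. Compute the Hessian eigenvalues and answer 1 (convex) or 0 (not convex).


The Hessian of f(x,y) = 5*x^2 + 2*x*y + 8*y^2 - 3*x + 4*y - 1 is:
H = [[10, 2], [2, 16]]
Trace = 10 + 16 = 26
Determinant = 10*16 - (2)^2 = 156
Discriminant = (26)^2 - 4*156 = 52.0
Eigenvalues: lambda_1 = 9.3944, lambda_2 = 16.6056
The function is convex.

1


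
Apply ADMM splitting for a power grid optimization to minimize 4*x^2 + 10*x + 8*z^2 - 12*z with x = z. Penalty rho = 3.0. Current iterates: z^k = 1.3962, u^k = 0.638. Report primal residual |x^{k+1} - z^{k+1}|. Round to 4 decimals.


ADMM iteration with rho = 3.0, z^k = 1.3962, u^k = 0.638
Step 1: x-update.
Minimize 4*x^2 + 10*x + (3.0/2)*(x - 1.3962 + 0.638)^2
FOC: (2*4 + 3.0)*x = -10 + 3.0*(1.3962 - 0.638)
x^{k+1} = -0.7023
Step 2: z-update.
Minimize 8*z^2 - 12*z + (3.0/2)*(-0.7023 - z + 0.638)^2
FOC: (2*8 + 3.0)*z = 12 + 3.0*(-0.7023 + 0.638)
z^{k+1} = 0.6214
Step 3: u-update.
u^{k+1} = 0.638 - 0.7023 - 0.6214 = -0.6857
Step 4: Primal residual = |-0.7023 - 0.6214| = 1.3237


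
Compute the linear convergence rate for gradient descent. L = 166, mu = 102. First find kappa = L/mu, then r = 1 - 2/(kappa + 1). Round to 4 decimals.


Step 1: Compute the condition number.
kappa = L/mu = 166/102 = 1.6275
Step 2: Compute the convergence rate.
r = 1 - 2/(kappa + 1) = 1 - 2*mu/(L + mu) = (L - mu)/(L + mu) = 64/268 = 0.2388


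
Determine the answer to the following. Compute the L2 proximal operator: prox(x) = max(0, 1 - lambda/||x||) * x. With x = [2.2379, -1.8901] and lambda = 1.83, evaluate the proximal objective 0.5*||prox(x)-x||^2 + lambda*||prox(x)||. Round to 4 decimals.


Step 1: Compute ||x||.
||x|| = 2.9293
Step 2: Compute scaling factor.
scale = max(0, 1 - 1.83/2.9293) = 0.3753
Step 3: prox(x) = [0.8398, -0.7093]
||prox(x)|| = 1.0993
Step 4: Proximal objective.
0.5*||prox-x||^2 = 1.6745
lambda*||prox|| = 2.0117
Total = 3.6861


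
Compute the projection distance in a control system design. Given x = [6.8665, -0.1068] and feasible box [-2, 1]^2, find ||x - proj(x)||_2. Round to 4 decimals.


Project each component onto [-2, 1].
clip(6.8665) = 1.0, clip(-0.1068) = -0.1068
Projection = [1.0, -0.1068]
Squared diffs: [34.4158, 0.0]
Distance = sqrt(34.4158) = 5.8665


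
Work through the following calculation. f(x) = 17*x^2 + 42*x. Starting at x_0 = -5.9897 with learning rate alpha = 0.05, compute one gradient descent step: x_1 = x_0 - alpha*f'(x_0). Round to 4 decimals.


We compute the gradient at x_0 and apply the update.
f'(x) = 34*x + 42
f'(-5.9897) = 34*-5.9897 + 42 = -161.6498
x_1 = -5.9897 - 0.05*-161.6498 = 2.0928


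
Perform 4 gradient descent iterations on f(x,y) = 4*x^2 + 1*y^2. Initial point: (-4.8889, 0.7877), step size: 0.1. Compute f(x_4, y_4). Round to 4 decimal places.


Gradient descent on f(x,y) = 4*x^2 + 1*y^2.
Starting point: (-4.8889, 0.7877), alpha = 0.1
Step 1: grad_x = 2*4*-4.8889 = -39.1112, grad_y = 2*1*0.7877 = 1.5754
  x_1 = -4.8889 - 0.1*-39.1112 = -0.9778
  y_1 = 0.7877 - 0.1*1.5754 = 0.6302
Step 2: grad_x = 2*4*-0.9778 = -7.8222, grad_y = 2*1*0.6302 = 1.2603
  x_2 = -0.9778 - 0.1*-7.8222 = -0.1956
  y_2 = 0.6302 - 0.1*1.2603 = 0.5041
Step 3: grad_x = 2*4*-0.1956 = -1.5644, grad_y = 2*1*0.5041 = 1.0083
  x_3 = -0.1956 - 0.1*-1.5644 = -0.0391
  y_3 = 0.5041 - 0.1*1.0083 = 0.4033
Step 4: grad_x = 2*4*-0.0391 = -0.3129, grad_y = 2*1*0.4033 = 0.8066
  x_4 = -0.0391 - 0.1*-0.3129 = -0.0078
  y_4 = 0.4033 - 0.1*0.8066 = 0.3226
f(-0.0078, 0.3226) = 4*(-0.0078)^2 + 1*0.3226^2 = 0.1043


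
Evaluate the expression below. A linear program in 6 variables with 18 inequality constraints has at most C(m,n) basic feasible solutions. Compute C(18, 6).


Each vertex corresponds to some choice of n active constraints out of m, so the number of vertices is at most C(m, n) = m! / (n!(m-n)!).
m = 18, n = 6
Numerator: 18 * 17 * 16 * 15 * 14 * 13
Denominator: 6! = 720
C(18, 6) = 18564


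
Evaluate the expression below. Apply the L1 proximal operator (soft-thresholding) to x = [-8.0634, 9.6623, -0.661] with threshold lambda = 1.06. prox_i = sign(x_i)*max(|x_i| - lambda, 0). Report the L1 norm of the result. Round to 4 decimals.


Soft-thresholding with lambda = 1.06:
prox(-8.0634) = sign(-8.0634)*max(|-8.0634| - 1.06, 0) = -7.0034
prox(9.6623) = sign(9.6623)*max(|9.6623| - 1.06, 0) = 8.6023
prox(-0.661) = sign(-0.661)*max(|-0.661| - 1.06, 0) = 0.0
prox(x) = [-7.0034, 8.6023, 0.0]
||prox(x)||_1 = 7.0034 + 8.6023 + 0.0 = 15.6057


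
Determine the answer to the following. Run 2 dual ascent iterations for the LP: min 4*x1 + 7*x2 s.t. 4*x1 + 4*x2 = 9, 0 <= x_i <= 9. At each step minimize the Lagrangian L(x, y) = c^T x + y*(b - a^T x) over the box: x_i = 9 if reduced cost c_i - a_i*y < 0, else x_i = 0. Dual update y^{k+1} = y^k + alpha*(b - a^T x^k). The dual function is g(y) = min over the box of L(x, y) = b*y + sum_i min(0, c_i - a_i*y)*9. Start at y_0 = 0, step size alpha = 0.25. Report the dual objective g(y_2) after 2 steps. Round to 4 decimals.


Dual ascent for LP: min 4*x1 + 7*x2, 4*x1 + 4*x2 = 9, 0 <= x_i <= 9
Step 1: y^k = 0.0, reduced costs: (4.0, 7.0)
  x^k = (0.0, 0.0), subgradient = b - a^T x = 9.0
  y^{k+1} = 0.0 + 0.25*9.0 = 2.25
Step 2: y^k = 2.25, reduced costs: (-5.0, -2.0)
  x^k = (9.0, 9.0), subgradient = b - a^T x = -63.0
  y^{k+1} = 2.25 + 0.25*-63.0 = -13.5
Dual objective at y_2 = -13.5: reduced costs (58.0, 61.0), box minimizer x = (0.0, 0.0)
g(y_2) = b*y + (c1 - a1*y)*x1 + (c2 - a2*y)*x2 = 9*(-13.5) + 58.0*0.0 + 61.0*0.0 = -121.5 + 0.0 + 0.0 = -121.5


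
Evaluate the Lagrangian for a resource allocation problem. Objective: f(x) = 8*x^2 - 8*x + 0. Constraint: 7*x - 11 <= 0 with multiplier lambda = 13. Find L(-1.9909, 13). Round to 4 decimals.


Step 1: Evaluate f(x).
f(-1.9909) = 8*(-1.9909)^2 - 8*(-1.9909) + 0 = 47.6367
Step 2: Evaluate g(x).
g(-1.9909) = 7*-1.9909 - 11 = -24.9363
Step 3: Compute Lagrangian.
L = 47.6367 + 13*-24.9363 = -276.5352


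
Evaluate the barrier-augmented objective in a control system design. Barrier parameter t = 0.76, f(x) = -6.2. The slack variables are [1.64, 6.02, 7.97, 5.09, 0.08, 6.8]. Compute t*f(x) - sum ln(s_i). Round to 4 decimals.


Step 1: Compute log-barrier.
ln values: [0.4947, 1.7951, 2.0757, 1.6273, -2.5257, 1.9169]
phi = -(0.4947 + 1.7951 + 2.0757 + 1.6273 - 2.5257 + 1.9169) = -5.3839
Step 2: Compute augmented objective.
t*f(x) = 0.76*-6.2 = -4.712
Total = -4.712 - 5.3839 = -10.0959


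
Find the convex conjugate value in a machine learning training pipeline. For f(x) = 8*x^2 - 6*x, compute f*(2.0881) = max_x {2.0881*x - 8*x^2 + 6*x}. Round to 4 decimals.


f*(y) = sup_x {y*x - a*x^2 - b*x} = sup_x {(y-b)*x - a*x^2}
FOC: (y - b) - 2a*x = 0 => x* = (y - b)/(2a)
x* = (2.0881 + 6)/(2*8) = 0.5055
f*(2.0881) = (y-b)^2/(4a) = (2.0881 + 6)^2/(4*8)
= 65.4174/32 = 2.0443


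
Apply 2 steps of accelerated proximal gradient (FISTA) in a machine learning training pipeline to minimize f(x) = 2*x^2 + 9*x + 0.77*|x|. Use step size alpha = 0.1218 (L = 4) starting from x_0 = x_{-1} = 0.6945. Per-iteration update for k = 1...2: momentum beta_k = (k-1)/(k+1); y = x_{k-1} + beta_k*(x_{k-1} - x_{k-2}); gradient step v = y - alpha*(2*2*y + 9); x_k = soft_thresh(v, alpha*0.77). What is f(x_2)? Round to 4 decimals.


FISTA on f(x) = 2*x^2 + 9*x + 0.77*|x|
L = 4, alpha = 0.1218
Iteration 1: beta = 0.0, y = 0.6945 + 0.0*(0.6945 - 0.6945) = 0.6945
  grad(y) = 11.778, v = y - alpha*grad = -0.7401
  prox(v) = soft_thresh(-0.7401, 0.0938) = -0.6463
Iteration 2: beta = 0.3333, y = -0.6463 + 0.3333*(-0.6463 - 0.6945) = -1.0932
  grad(y) = 4.6272, v = y - alpha*grad = -1.6568
  prox(v) = soft_thresh(-1.6568, 0.0938) = -1.563
f(x_2) = 2*(-1.563)^2 + 9*(-1.563) + 0.77*|-1.563| = -7.9776


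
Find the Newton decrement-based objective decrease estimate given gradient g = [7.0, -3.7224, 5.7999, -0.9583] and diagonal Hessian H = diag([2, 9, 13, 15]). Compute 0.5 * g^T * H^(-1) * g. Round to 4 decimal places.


Step 1: H is diagonal, so H^(-1) * g = [3.5, -0.4136, 0.4461, -0.0639].
Step 2: g^T H^(-1) g = sum_i g_i^2 / H_ii
  = (7.0)^2/2 + (-3.7224)^2/9 + (5.7999)^2/13 + (-0.9583)^2/15
  = 24.5 + 1.5396 + 2.5876 + 0.0612 = 28.6884
Step 3: Objective decrease = 0.5 * g^T H^(-1) g = 14.3442


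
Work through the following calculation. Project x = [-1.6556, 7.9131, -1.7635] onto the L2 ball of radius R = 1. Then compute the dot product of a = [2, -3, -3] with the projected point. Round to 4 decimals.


Step 1: Compute ||x|| (intermediates to 6 decimals).
||x|| = sqrt((-1.6556)^2 + 7.9131^2 + (-1.7635)^2) = 8.274545
Step 2: Project.
Since ||x|| > R, scale = R/||x|| = 1/8.274545 = 0.120853, proj(x) = scale * x
proj(x) = [-0.200084, 0.956322, -0.213124]
Step 3: Dot product.
a^T * proj(x) = 2*(-0.200084) - 3*0.956322 - 3*(-0.213124) = -2.6298


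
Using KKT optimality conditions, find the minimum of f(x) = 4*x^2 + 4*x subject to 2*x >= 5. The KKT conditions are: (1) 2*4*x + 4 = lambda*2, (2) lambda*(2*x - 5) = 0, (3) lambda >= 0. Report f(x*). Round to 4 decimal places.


Step 1: Try lambda = 0 (constraint inactive).
x_unc = -4/(2*4) = -0.5
Check: 2*-0.5 = -1.0 < 5 -- violated!
Step 2: Constraint must be active: 2*x = 5
x* = 5/2 = 2.5
lambda = (2*4*2.5 + 4)/2 = 12.0
Step 3: Compute optimal value.
f(x*) = 4*2.5^2 + 4*2.5 = 35.0


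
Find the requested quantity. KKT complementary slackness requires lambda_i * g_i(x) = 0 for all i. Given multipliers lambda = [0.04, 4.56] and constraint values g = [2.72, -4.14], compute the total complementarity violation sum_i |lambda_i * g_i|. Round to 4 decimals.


KKT complementary slackness check:
lambda_1 * g_1 = 0.04 * 2.72 = 0.1088
lambda_2 * g_2 = 4.56 * -4.14 = -18.8784
Total violation = 0.1088 + 18.8784 = 18.9872


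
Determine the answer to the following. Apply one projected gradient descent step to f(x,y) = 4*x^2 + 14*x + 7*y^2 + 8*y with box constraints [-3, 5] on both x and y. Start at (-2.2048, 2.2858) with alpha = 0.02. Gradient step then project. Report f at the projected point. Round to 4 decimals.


Step 1: Compute gradient at (-2.2048, 2.2858).
grad_x = 2*4*-2.2048 + 14 = -3.6384
grad_y = 2*7*2.2858 + 8 = 40.0012
Step 2: Gradient step.
x_raw = -2.2048 - 0.02*-3.6384 = -2.132
y_raw = 2.2858 - 0.02*40.0012 = 1.4858
Step 3: Project onto [-3, 5].
x_proj = clip(-2.132) = -2.132
y_proj = clip(1.4858) = 1.4858
Step 4: Evaluate f.
f(-2.132, 1.4858) = 15.6727


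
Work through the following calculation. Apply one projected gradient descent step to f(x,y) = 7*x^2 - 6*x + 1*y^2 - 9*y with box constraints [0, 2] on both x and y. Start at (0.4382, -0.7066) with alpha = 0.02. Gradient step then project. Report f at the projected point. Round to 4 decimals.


Step 1: Compute gradient at (0.4382, -0.7066).
grad_x = 2*7*0.4382 - 6 = 0.1348
grad_y = 2*1*-0.7066 - 9 = -10.4132
Step 2: Gradient step.
x_raw = 0.4382 - 0.02*0.1348 = 0.4355
y_raw = -0.7066 - 0.02*-10.4132 = -0.4983
Step 3: Project onto [0, 2].
x_proj = clip(0.4355) = 0.4355
y_proj = clip(-0.4983) = 0.0
Step 4: Evaluate f.
f(0.4355, 0.0) = -1.2854


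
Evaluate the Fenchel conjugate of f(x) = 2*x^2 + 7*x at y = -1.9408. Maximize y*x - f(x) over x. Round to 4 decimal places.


f*(y) = sup_x {y*x - a*x^2 - b*x} = sup_x {(y-b)*x - a*x^2}
FOC: (y - b) - 2a*x = 0 => x* = (y - b)/(2a)
x* = (-1.9408 - 7)/(2*2) = -2.2352
f*(-1.9408) = (y-b)^2/(4a) = (-1.9408 - 7)^2/(4*2)
= 79.9379/8 = 9.9922


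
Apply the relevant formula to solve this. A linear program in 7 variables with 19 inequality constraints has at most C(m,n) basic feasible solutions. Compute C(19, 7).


Each vertex corresponds to some choice of n active constraints out of m, so the number of vertices is at most C(m, n) = m! / (n!(m-n)!).
m = 19, n = 7
Numerator: 19 * 18 * 17 * 16 * 15 * 14 * 13
Denominator: 7! = 5040
C(19, 7) = 50388


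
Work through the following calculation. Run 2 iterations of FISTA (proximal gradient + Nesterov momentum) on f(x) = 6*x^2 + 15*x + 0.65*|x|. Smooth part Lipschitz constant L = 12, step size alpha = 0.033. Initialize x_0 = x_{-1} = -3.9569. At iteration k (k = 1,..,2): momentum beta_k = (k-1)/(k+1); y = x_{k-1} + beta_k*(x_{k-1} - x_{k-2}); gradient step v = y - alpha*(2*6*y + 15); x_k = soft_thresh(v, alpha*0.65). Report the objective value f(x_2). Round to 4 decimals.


FISTA on f(x) = 6*x^2 + 15*x + 0.65*|x|
L = 12, alpha = 0.033
Iteration 1: beta = 0.0, y = -3.9569 + 0.0*(-3.9569 + 3.9569) = -3.9569
  grad(y) = -32.4828, v = y - alpha*grad = -2.885
  prox(v) = soft_thresh(-2.885, 0.0215) = -2.8635
Iteration 2: beta = 0.3333, y = -2.8635 + 0.3333*(-2.8635 + 3.9569) = -2.4991
  grad(y) = -14.9887, v = y - alpha*grad = -2.0044
  prox(v) = soft_thresh(-2.0044, 0.0215) = -1.983
f(x_2) = 6*(-1.983)^2 + 15*(-1.983) + 0.65*|-1.983| = -4.8625


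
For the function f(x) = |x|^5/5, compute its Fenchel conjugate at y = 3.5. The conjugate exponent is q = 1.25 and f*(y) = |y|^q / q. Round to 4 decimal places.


The conjugate exponent q satisfies 1/p + 1/q = 1.
p = 5, so q = 5/(5 - 1) = 1.25
|y|^q = 3.5^1.25 = 4.7872
f*(3.5) = 4.7872 / 1.25 = 3.8298


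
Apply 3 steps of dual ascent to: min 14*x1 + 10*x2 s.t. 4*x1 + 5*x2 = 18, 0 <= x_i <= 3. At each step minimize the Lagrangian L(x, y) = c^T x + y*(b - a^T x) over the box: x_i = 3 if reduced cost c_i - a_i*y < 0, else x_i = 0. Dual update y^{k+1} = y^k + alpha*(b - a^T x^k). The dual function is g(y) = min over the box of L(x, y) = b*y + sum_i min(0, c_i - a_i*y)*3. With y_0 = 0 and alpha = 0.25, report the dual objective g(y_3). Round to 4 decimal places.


Dual ascent for LP: min 14*x1 + 10*x2, 4*x1 + 5*x2 = 18, 0 <= x_i <= 3
Step 1: y^k = 0.0, reduced costs: (14.0, 10.0)
  x^k = (0.0, 0.0), subgradient = b - a^T x = 18.0
  y^{k+1} = 0.0 + 0.25*18.0 = 4.5
Step 2: y^k = 4.5, reduced costs: (-4.0, -12.5)
  x^k = (3.0, 3.0), subgradient = b - a^T x = -9.0
  y^{k+1} = 4.5 + 0.25*-9.0 = 2.25
Step 3: y^k = 2.25, reduced costs: (5.0, -1.25)
  x^k = (0.0, 3.0), subgradient = b - a^T x = 3.0
  y^{k+1} = 2.25 + 0.25*3.0 = 3.0
Dual objective at y_3 = 3.0: reduced costs (2.0, -5.0), box minimizer x = (0.0, 3.0)
g(y_3) = b*y + (c1 - a1*y)*x1 + (c2 - a2*y)*x2 = 18*3.0 + 2.0*0.0 + (-5.0)*3.0 = 54.0 + 0.0 - 15.0 = 39.0


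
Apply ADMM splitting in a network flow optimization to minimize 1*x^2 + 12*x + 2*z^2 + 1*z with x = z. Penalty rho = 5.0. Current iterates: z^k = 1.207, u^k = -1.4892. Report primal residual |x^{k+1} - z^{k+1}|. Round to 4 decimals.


ADMM iteration with rho = 5.0, z^k = 1.207, u^k = -1.4892
Step 1: x-update.
Minimize 1*x^2 + 12*x + (5.0/2)*(x - 1.207 - 1.4892)^2
FOC: (2*1 + 5.0)*x = -12 + 5.0*(1.207 + 1.4892)
x^{k+1} = 0.2116
Step 2: z-update.
Minimize 2*z^2 + 1*z + (5.0/2)*(0.2116 - z - 1.4892)^2
FOC: (2*2 + 5.0)*z = -1 + 5.0*(0.2116 - 1.4892)
z^{k+1} = -0.8209
Step 3: u-update.
u^{k+1} = -1.4892 + 0.2116 + 0.8209 = -0.4567
Step 4: Primal residual = |0.2116 + 0.8209| = 1.0325


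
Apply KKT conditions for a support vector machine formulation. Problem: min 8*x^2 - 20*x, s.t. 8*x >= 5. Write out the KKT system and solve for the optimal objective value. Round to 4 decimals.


Step 1: Try lambda = 0 (constraint inactive).
Stationarity: 2*8*x - 20 = 0
x* = 20/(2*8) = 1.25
Check constraint: 8*1.25 = 10.0 >= 5 -- satisfied.
Step 2: Compute optimal value.
f(x*) = 8*1.25^2 - 20*1.25 = -12.5


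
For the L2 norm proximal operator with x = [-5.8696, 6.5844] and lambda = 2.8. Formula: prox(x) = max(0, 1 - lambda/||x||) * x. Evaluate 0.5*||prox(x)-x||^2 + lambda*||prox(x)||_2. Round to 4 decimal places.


Step 1: Compute ||x||.
||x|| = 8.8208
Step 2: Compute scaling factor.
scale = max(0, 1 - 2.8/8.8208) = 0.6826
Step 3: prox(x) = [-4.0064, 4.4943]
||prox(x)|| = 6.0208
Step 4: Proximal objective.
0.5*||prox-x||^2 = 3.92
lambda*||prox|| = 16.8582
Total = 20.7782


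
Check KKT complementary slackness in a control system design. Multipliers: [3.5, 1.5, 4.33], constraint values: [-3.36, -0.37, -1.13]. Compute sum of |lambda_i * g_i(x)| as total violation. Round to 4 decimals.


KKT complementary slackness check:
lambda_1 * g_1 = 3.5 * -3.36 = -11.76
lambda_2 * g_2 = 1.5 * -0.37 = -0.555
lambda_3 * g_3 = 4.33 * -1.13 = -4.8929
Total violation = 11.76 + 0.555 + 4.8929 = 17.2079


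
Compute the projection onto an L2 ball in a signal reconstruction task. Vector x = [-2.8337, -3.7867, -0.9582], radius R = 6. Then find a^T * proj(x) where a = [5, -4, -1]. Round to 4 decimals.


Step 1: Compute ||x|| (intermediates to 6 decimals).
||x|| = sqrt((-2.8337)^2 + (-3.7867)^2 + (-0.9582)^2) = 4.825671
Step 2: Project.
Since ||x|| <= R, proj = x (no scaling needed).
proj(x) = [-2.8337, -3.7867, -0.9582]
Step 3: Dot product.
a^T * proj(x) = 5*(-2.8337) - 4*(-3.7867) - 1*(-0.9582) = 1.9365


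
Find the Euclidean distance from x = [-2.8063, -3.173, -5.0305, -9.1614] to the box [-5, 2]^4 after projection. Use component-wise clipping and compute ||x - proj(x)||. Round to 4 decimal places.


Project each component onto [-5, 2].
clip(-2.8063) = -2.8063, clip(-3.173) = -3.173, clip(-5.0305) = -5.0, clip(-9.1614) = -5.0
Projection = [-2.8063, -3.173, -5.0, -5.0]
Squared diffs: [0.0, 0.0, 0.0009, 17.3172]
Distance = sqrt(17.3181) = 4.1615


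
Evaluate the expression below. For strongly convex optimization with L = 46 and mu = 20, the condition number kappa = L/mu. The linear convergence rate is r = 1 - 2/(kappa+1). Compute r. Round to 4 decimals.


Step 1: Compute the condition number.
kappa = L/mu = 46/20 = 2.3
Step 2: Compute the convergence rate.
r = 1 - 2/(kappa + 1) = 1 - 2*mu/(L + mu) = (L - mu)/(L + mu) = 26/66 = 0.3939


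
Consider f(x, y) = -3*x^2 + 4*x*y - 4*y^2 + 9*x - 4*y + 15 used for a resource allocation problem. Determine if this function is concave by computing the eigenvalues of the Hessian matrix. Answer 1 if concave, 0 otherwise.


The Hessian of f(x,y) = -3*x^2 + 4*x*y - 4*y^2 + 9*x - 4*y + 15 is:
H = [[-6, 4], [4, -8]]
Trace = -6 - 8 = -14
Determinant = -6*-8 - (4)^2 = 32
Discriminant = (-14)^2 - 4*32 = 68.0
Eigenvalues: lambda_1 = -11.1231, lambda_2 = -2.8769
The function is concave.

1


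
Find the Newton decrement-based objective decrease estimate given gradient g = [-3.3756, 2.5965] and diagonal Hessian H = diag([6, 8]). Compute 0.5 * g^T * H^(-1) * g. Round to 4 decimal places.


Step 1: H is diagonal, so H^(-1) * g = [-0.5626, 0.3246].
Step 2: g^T H^(-1) g = sum_i g_i^2 / H_ii
  = (-3.3756)^2/6 + (2.5965)^2/8
  = 1.8991 + 0.8427 = 2.7418
Step 3: Objective decrease = 0.5 * g^T H^(-1) g = 1.3709


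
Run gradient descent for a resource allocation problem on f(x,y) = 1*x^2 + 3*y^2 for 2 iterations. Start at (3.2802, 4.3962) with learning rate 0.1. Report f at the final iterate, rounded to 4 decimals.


Gradient descent on f(x,y) = 1*x^2 + 3*y^2.
Starting point: (3.2802, 4.3962), alpha = 0.1
Step 1: grad_x = 2*1*3.2802 = 6.5604, grad_y = 2*3*4.3962 = 26.3772
  x_1 = 3.2802 - 0.1*6.5604 = 2.6242
  y_1 = 4.3962 - 0.1*26.3772 = 1.7585
Step 2: grad_x = 2*1*2.6242 = 5.2483, grad_y = 2*3*1.7585 = 10.5509
  x_2 = 2.6242 - 0.1*5.2483 = 2.0993
  y_2 = 1.7585 - 0.1*10.5509 = 0.7034
f(2.0993, 0.7034) = 1*2.0993^2 + 3*0.7034^2 = 5.8915


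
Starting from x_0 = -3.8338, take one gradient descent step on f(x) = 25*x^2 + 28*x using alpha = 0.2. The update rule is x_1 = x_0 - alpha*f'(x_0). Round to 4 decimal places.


We compute the gradient at x_0 and apply the update.
f'(x) = 50*x + 28
f'(-3.8338) = 50*-3.8338 + 28 = -163.69
x_1 = -3.8338 - 0.2*-163.69 = 28.9042


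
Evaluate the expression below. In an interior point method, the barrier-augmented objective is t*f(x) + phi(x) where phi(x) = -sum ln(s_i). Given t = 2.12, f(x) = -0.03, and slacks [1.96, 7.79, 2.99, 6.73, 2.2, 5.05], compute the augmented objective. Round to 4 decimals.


Step 1: Compute log-barrier.
ln values: [0.6729, 2.0528, 1.0953, 1.9066, 0.7885, 1.6194]
phi = -(0.6729 + 2.0528 + 1.0953 + 1.9066 + 0.7885 + 1.6194) = -8.1355
Step 2: Compute augmented objective.
t*f(x) = 2.12*-0.03 = -0.0636
Total = -0.0636 - 8.1355 = -8.1991


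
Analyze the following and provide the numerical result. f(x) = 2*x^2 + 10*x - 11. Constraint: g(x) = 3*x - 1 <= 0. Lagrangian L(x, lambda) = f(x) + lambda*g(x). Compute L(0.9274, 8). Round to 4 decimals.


Step 1: Evaluate f(x).
f(0.9274) = 2*0.9274^2 + 10*0.9274 - 11 = -0.0059
Step 2: Evaluate g(x).
g(0.9274) = 3*0.9274 - 1 = 1.7822
Step 3: Compute Lagrangian.
L = -0.0059 + 8*1.7822 = 14.2517


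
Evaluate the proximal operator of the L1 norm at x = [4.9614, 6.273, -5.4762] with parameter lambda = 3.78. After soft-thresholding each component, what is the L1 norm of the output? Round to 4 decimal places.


Soft-thresholding with lambda = 3.78:
prox(4.9614) = sign(4.9614)*max(|4.9614| - 3.78, 0) = 1.1814
prox(6.273) = sign(6.273)*max(|6.273| - 3.78, 0) = 2.493
prox(-5.4762) = sign(-5.4762)*max(|-5.4762| - 3.78, 0) = -1.6962
prox(x) = [1.1814, 2.493, -1.6962]
||prox(x)||_1 = 1.1814 + 2.493 + 1.6962 = 5.3706


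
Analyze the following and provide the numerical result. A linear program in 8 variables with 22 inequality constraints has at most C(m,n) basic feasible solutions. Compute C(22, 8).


Each vertex corresponds to some choice of n active constraints out of m, so the number of vertices is at most C(m, n) = m! / (n!(m-n)!).
m = 22, n = 8
Numerator: 22 * 21 * 20 * 19 * 18 * 17 * 16 * 15
Denominator: 8! = 40320
C(22, 8) = 319770


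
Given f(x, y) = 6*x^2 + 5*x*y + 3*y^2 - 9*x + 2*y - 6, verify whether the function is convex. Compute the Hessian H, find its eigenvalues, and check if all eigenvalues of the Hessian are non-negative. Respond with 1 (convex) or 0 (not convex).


The Hessian of f(x,y) = 6*x^2 + 5*x*y + 3*y^2 - 9*x + 2*y - 6 is:
H = [[12, 5], [5, 6]]
Trace = 12 + 6 = 18
Determinant = 12*6 - (5)^2 = 47
Discriminant = (18)^2 - 4*47 = 136.0
Eigenvalues: lambda_1 = 3.169, lambda_2 = 14.831
The function is convex.

1


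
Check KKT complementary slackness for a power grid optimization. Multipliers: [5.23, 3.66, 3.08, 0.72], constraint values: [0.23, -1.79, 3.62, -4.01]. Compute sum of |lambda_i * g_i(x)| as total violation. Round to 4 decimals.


KKT complementary slackness check:
lambda_1 * g_1 = 5.23 * 0.23 = 1.2029
lambda_2 * g_2 = 3.66 * -1.79 = -6.5514
lambda_3 * g_3 = 3.08 * 3.62 = 11.1496
lambda_4 * g_4 = 0.72 * -4.01 = -2.8872
Total violation = 1.2029 + 6.5514 + 11.1496 + 2.8872 = 21.7911


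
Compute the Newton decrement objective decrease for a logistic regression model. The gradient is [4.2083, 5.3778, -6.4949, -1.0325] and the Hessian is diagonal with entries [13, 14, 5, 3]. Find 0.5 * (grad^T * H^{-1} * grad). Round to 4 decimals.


Step 1: H is diagonal, so H^(-1) * g = [0.3237, 0.3841, -1.299, -0.3442].
Step 2: g^T H^(-1) g = sum_i g_i^2 / H_ii
  = (4.2083)^2/13 + (5.3778)^2/14 + (-6.4949)^2/5 + (-1.0325)^2/3
  = 1.3623 + 2.0658 + 8.4367 + 0.3554 = 12.2202
Step 3: Objective decrease = 0.5 * g^T H^(-1) g = 6.1101


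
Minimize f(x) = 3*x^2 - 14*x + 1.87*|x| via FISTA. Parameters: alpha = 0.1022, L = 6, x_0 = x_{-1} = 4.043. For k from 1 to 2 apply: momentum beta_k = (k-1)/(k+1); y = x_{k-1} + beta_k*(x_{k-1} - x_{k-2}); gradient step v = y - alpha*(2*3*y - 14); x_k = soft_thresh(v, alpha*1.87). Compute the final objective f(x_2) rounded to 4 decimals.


FISTA on f(x) = 3*x^2 - 14*x + 1.87*|x|
L = 6, alpha = 0.1022
Iteration 1: beta = 0.0, y = 4.043 + 0.0*(4.043 - 4.043) = 4.043
  grad(y) = 10.258, v = y - alpha*grad = 2.9946
  prox(v) = soft_thresh(2.9946, 0.1911) = 2.8035
Iteration 2: beta = 0.3333, y = 2.8035 + 0.3333*(2.8035 - 4.043) = 2.3904
  grad(y) = 0.3421, v = y - alpha*grad = 2.3554
  prox(v) = soft_thresh(2.3554, 0.1911) = 2.1643
f(x_2) = 3*2.1643^2 - 14*2.1643 + 1.87*|2.1643| = -12.2004


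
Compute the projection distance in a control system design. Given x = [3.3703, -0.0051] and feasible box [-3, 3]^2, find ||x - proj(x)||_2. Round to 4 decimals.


Project each component onto [-3, 3].
clip(3.3703) = 3.0, clip(-0.0051) = -0.0051
Projection = [3.0, -0.0051]
Squared diffs: [0.1371, 0.0]
Distance = sqrt(0.1371) = 0.3703


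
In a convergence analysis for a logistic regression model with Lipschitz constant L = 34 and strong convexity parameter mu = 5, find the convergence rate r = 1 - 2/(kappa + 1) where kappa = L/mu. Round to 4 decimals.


Step 1: Compute the condition number.
kappa = L/mu = 34/5 = 6.8
Step 2: Compute the convergence rate.
r = 1 - 2/(kappa + 1) = 1 - 2*mu/(L + mu) = (L - mu)/(L + mu) = 29/39 = 0.7436


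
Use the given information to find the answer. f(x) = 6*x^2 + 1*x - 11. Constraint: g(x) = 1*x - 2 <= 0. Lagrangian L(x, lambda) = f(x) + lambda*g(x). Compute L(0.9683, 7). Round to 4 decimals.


Step 1: Evaluate f(x).
f(0.9683) = 6*0.9683^2 + 1*0.9683 - 11 = -4.4061
Step 2: Evaluate g(x).
g(0.9683) = 1*0.9683 - 2 = -1.0317
Step 3: Compute Lagrangian.
L = -4.4061 + 7*-1.0317 = -11.628


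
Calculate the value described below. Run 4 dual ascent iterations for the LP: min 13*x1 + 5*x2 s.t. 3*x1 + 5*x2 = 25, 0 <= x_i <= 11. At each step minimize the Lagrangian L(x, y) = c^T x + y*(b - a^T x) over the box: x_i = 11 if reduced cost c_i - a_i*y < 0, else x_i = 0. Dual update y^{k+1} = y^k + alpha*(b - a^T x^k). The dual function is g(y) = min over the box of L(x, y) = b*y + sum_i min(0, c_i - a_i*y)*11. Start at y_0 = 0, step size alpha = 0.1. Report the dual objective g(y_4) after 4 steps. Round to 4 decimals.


Dual ascent for LP: min 13*x1 + 5*x2, 3*x1 + 5*x2 = 25, 0 <= x_i <= 11
Step 1: y^k = 0.0, reduced costs: (13.0, 5.0)
  x^k = (0.0, 0.0), subgradient = b - a^T x = 25.0
  y^{k+1} = 0.0 + 0.1*25.0 = 2.5
Step 2: y^k = 2.5, reduced costs: (5.5, -7.5)
  x^k = (0.0, 11.0), subgradient = b - a^T x = -30.0
  y^{k+1} = 2.5 + 0.1*-30.0 = -0.5
Step 3: y^k = -0.5, reduced costs: (14.5, 7.5)
  x^k = (0.0, 0.0), subgradient = b - a^T x = 25.0
  y^{k+1} = -0.5 + 0.1*25.0 = 2.0
Step 4: y^k = 2.0, reduced costs: (7.0, -5.0)
  x^k = (0.0, 11.0), subgradient = b - a^T x = -30.0
  y^{k+1} = 2.0 + 0.1*-30.0 = -1.0
Dual objective at y_4 = -1.0: reduced costs (16.0, 10.0), box minimizer x = (0.0, 0.0)
g(y_4) = b*y + (c1 - a1*y)*x1 + (c2 - a2*y)*x2 = 25*(-1.0) + 16.0*0.0 + 10.0*0.0 = -25.0 + 0.0 + 0.0 = -25.0


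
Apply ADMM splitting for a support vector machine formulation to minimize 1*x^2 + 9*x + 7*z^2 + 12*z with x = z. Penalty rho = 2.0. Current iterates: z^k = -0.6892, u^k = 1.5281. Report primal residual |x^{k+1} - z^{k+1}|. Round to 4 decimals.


ADMM iteration with rho = 2.0, z^k = -0.6892, u^k = 1.5281
Step 1: x-update.
Minimize 1*x^2 + 9*x + (2.0/2)*(x + 0.6892 + 1.5281)^2
FOC: (2*1 + 2.0)*x = -9 + 2.0*(-0.6892 - 1.5281)
x^{k+1} = -3.3587
Step 2: z-update.
Minimize 7*z^2 + 12*z + (2.0/2)*(-3.3587 - z + 1.5281)^2
FOC: (2*7 + 2.0)*z = -12 + 2.0*(-3.3587 + 1.5281)
z^{k+1} = -0.9788
Step 3: u-update.
u^{k+1} = 1.5281 - 3.3587 + 0.9788 = -0.8517
Step 4: Primal residual = |-3.3587 + 0.9788| = 2.3798
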